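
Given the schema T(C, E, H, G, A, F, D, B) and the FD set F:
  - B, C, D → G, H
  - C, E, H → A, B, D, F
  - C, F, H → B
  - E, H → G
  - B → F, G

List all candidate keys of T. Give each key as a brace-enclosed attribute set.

No FD produces {C, E}, so they must be in every candidate key.
{C, E, H}⁺ = {A, B, C, D, E, F, G, H} — all of the relation — so {C, E, H} is a candidate key.
{B, C, D, E}⁺ = {A, B, C, D, E, F, G, H} — all of the relation — so {B, C, D, E} is a candidate key.
No proper subset of any of these is a key, and no other minimal superkey exists.

{B, C, D, E}, {C, E, H}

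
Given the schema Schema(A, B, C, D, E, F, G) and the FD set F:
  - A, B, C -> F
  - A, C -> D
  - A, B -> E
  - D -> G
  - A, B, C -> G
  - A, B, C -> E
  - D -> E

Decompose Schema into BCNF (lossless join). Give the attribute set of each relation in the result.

{A, B, C, F}; {A, C, D}; {D, E, G}

Candidate key of the original relation: {A, B, C}.
In {A, B, C, D, E, F, G}, {A, C} is not a superkey ({A, C}⁺ restricted to this set is {A, C, D, E, G}), so split on A, C -> D, E, G into {A, C, D, E, G} and {A, B, C, F}.
In {A, C, D, E, G}, {D} is not a superkey ({D}⁺ restricted to this set is {D, E, G}), so split on D -> E, G into {D, E, G} and {A, C, D}.
{D, E, G} has no BCNF violation.
{A, C, D} has no BCNF violation.
{A, B, C, F} has no BCNF violation.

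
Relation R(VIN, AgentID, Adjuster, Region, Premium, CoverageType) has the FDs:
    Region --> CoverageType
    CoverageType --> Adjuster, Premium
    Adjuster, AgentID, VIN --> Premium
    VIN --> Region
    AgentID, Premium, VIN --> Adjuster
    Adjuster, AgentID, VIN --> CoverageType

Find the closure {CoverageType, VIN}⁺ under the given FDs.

Start with {CoverageType, VIN}.
CoverageType --> Adjuster, Premium applies; add {Adjuster, Premium} → now {Adjuster, CoverageType, Premium, VIN}.
VIN --> Region applies; add {Region} → now {Adjuster, CoverageType, Premium, Region, VIN}.
No further FD applies.

{Adjuster, CoverageType, Premium, Region, VIN}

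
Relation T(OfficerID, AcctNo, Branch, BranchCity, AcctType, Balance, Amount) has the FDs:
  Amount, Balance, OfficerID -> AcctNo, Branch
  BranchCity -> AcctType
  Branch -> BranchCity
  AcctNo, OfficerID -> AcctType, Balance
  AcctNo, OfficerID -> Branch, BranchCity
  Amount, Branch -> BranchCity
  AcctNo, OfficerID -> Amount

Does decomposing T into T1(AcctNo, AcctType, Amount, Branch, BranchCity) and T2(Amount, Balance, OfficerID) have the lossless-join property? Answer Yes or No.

Common attributes: {Amount}; their closure is {Amount}.
T1 ⊄ {Amount} and T2 ⊄ {Amount}, so the split is lossy.

No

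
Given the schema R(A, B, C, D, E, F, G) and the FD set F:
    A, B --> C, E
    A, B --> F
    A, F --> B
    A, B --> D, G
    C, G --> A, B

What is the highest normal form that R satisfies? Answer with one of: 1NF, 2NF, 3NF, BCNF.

Candidate keys: {A, B}, {A, F}, {C, G}. Prime attributes: {A, B, C, F, G}.
Each dependency's left side is a superkey — BCNF holds.

BCNF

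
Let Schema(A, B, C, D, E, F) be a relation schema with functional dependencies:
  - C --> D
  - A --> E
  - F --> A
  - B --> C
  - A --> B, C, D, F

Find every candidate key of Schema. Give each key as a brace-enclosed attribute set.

{A} is a candidate key since {A}⁺ = {A, B, C, D, E, F} covers every attribute.
{F} is a candidate key since {F}⁺ = {A, B, C, D, E, F} covers every attribute.
These are minimal and exhaustive — every other superkey contains one of them.

{A}, {F}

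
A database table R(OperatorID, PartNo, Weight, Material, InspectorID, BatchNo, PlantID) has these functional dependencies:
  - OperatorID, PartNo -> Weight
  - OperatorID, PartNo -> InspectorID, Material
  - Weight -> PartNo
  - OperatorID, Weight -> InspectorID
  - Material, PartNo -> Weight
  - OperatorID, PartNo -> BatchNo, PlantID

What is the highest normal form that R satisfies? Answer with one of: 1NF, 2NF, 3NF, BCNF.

3NF

Candidate keys: {OperatorID, PartNo}, {OperatorID, Weight}. Prime attributes: {OperatorID, PartNo, Weight}.
For Weight -> PartNo we have {Weight}⁺ = {PartNo, Weight}; {Weight} is not a superkey, so BCNF fails.
But every attribute on its right side ({PartNo}) is prime, and the same holds for every other non-superkey FD, so 3NF still holds.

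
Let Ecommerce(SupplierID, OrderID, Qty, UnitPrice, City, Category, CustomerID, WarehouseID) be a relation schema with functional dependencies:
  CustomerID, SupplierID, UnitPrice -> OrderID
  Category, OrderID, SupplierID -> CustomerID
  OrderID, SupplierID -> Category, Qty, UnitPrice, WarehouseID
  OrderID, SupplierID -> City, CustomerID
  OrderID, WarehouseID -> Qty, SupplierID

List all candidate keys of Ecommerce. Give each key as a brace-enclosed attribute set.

{CustomerID, SupplierID, UnitPrice}, {OrderID, SupplierID}, {OrderID, WarehouseID}

Closure of {OrderID, SupplierID} is {Category, City, CustomerID, OrderID, Qty, SupplierID, UnitPrice, WarehouseID}, the whole schema; {OrderID, SupplierID} is a candidate key.
Closure of {OrderID, WarehouseID} is {Category, City, CustomerID, OrderID, Qty, SupplierID, UnitPrice, WarehouseID}, the whole schema; {OrderID, WarehouseID} is a candidate key.
Closure of {CustomerID, SupplierID, UnitPrice} is {Category, City, CustomerID, OrderID, Qty, SupplierID, UnitPrice, WarehouseID}, the whole schema; {CustomerID, SupplierID, UnitPrice} is a candidate key.
These are minimal and exhaustive — every other superkey contains one of them.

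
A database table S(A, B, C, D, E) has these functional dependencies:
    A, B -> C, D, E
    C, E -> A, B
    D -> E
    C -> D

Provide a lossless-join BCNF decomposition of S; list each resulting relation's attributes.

Candidate keys of the original relation: {A, B}, {C}.
{A, B, C, D, E}: {D} determines {D, E} here but is not a superkey — split on D -> E, giving {D, E} and {A, B, C, D}.
{D, E} has no BCNF violation.
{A, B, C, D} has no BCNF violation.

{A, B, C, D}; {D, E}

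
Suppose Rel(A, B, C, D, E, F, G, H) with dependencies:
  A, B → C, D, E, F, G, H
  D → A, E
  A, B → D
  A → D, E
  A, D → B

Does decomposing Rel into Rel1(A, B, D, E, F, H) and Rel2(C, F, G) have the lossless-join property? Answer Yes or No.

The shared attributes are {F} and {F}⁺ = {F}.
The closure covers neither Rel1 nor Rel2 entirely; the join is not lossless.

No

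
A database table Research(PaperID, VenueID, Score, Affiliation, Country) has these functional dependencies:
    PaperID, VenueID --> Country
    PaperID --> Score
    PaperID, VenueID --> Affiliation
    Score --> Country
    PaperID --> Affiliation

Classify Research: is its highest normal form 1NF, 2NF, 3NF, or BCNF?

1NF

Candidate key: {PaperID, VenueID}. Prime attributes: {PaperID, VenueID}.
PaperID --> Score: {PaperID}⁺ = {Affiliation, Country, PaperID, Score}, which is not all of the attributes, so the left side is not a superkey — BCNF is violated.
PaperID --> Score determines the non-prime attribute {Score} from a non-superkey — 3NF is violated.
The proper key subset {PaperID} of {PaperID, VenueID} determines non-prime {Affiliation, Country, Score}, so the relation is not even in 2NF.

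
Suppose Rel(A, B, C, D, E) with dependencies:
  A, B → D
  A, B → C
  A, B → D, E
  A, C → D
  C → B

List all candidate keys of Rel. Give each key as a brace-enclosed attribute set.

No FD produces {A}, so it must be in every candidate key.
{A, B} is a candidate key since {A, B}⁺ = {A, B, C, D, E} covers every attribute.
{A, C} is a candidate key since {A, C}⁺ = {A, B, C, D, E} covers every attribute.
Any other superkey properly contains one of these, so there are no further candidate keys.

{A, B}, {A, C}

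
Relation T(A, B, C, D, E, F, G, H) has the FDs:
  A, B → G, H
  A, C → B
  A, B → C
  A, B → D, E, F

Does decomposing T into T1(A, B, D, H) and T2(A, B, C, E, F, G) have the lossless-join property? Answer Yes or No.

The shared attributes are {A, B} and {A, B}⁺ = {A, B, C, D, E, F, G, H}.
T1 is contained in that closure, so T1 ∩ T2 → T1 holds and the join is lossless.

Yes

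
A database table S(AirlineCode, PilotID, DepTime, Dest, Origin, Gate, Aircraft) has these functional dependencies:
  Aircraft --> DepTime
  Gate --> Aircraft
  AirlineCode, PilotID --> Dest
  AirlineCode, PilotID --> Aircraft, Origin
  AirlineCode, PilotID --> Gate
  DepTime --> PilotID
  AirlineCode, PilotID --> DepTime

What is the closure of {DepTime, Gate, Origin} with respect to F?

{Aircraft, DepTime, Gate, Origin, PilotID}

Start with {DepTime, Gate, Origin}.
Gate --> Aircraft applies; add {Aircraft} → now {Aircraft, DepTime, Gate, Origin}.
DepTime --> PilotID applies; add {PilotID} → now {Aircraft, DepTime, Gate, Origin, PilotID}.
No further FD applies.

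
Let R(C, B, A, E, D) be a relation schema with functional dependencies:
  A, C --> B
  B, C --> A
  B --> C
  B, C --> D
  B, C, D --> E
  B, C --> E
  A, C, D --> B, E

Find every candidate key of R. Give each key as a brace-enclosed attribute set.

Closure of {B} is {A, B, C, D, E}, the whole schema; {B} is a candidate key.
Closure of {A, C} is {A, B, C, D, E}, the whole schema; {A, C} is a candidate key.
Any other superkey properly contains one of these, so there are no further candidate keys.

{A, C}, {B}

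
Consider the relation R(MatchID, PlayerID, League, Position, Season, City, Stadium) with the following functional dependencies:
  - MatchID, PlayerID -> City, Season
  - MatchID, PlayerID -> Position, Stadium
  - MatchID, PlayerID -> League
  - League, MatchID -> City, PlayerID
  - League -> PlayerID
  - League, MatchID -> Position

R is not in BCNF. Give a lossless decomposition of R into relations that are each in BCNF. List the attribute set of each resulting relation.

Candidate keys of the original relation: {League, MatchID}, {MatchID, PlayerID}.
In {City, League, MatchID, PlayerID, Position, Season, Stadium}, {League} is not a superkey ({League}⁺ restricted to this set is {League, PlayerID}), so split on League -> PlayerID into {League, PlayerID} and {City, League, MatchID, Position, Season, Stadium}.
{League, PlayerID}: every determinant is a superkey — BCNF.
{City, League, MatchID, Position, Season, Stadium}: every determinant is a superkey — BCNF.

{City, League, MatchID, Position, Season, Stadium}; {League, PlayerID}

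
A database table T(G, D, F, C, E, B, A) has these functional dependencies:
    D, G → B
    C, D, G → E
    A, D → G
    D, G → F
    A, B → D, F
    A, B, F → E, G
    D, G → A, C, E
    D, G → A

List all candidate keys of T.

{A, B}⁺ = {A, B, C, D, E, F, G} — all of the relation — so {A, B} is a candidate key.
{A, D}⁺ = {A, B, C, D, E, F, G} — all of the relation — so {A, D} is a candidate key.
{D, G}⁺ = {A, B, C, D, E, F, G} — all of the relation — so {D, G} is a candidate key.
Any other superkey properly contains one of these, so there are no further candidate keys.

{A, B}, {A, D}, {D, G}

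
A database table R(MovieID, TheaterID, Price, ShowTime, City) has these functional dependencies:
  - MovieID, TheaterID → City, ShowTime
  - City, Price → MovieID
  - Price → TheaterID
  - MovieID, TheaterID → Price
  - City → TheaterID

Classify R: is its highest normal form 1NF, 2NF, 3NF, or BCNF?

Candidate keys: {City, MovieID}, {City, Price}, {MovieID, Price}, {MovieID, TheaterID}. Prime attributes: {City, MovieID, Price, TheaterID}.
Price → TheaterID: {Price}⁺ = {Price, TheaterID}, which is not all of the attributes, so the left side is not a superkey — BCNF is violated.
Its right-hand attributes {TheaterID} are all prime, as are those of every other non-superkey FD — the relation is in 3NF.

3NF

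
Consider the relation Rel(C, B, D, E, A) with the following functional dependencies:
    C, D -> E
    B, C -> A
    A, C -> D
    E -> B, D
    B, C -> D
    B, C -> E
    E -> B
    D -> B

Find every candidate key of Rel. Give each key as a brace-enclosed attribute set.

{A, C}, {B, C}, {C, D}, {C, E}

{C} never appears on the right of any FD, so every key must include it.
{A, C}⁺ = {A, B, C, D, E} — all of the relation — so {A, C} is a candidate key.
{B, C}⁺ = {A, B, C, D, E} — all of the relation — so {B, C} is a candidate key.
{C, D}⁺ = {A, B, C, D, E} — all of the relation — so {C, D} is a candidate key.
{C, E}⁺ = {A, B, C, D, E} — all of the relation — so {C, E} is a candidate key.
Any other superkey properly contains one of these, so there are no further candidate keys.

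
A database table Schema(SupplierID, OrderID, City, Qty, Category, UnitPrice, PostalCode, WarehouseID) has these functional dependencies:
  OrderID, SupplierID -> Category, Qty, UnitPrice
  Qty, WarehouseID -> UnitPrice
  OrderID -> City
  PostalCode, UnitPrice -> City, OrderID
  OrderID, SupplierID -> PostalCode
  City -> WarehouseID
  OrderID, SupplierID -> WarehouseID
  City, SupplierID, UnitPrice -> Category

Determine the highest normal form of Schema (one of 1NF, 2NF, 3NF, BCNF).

1NF

Candidate keys: {City, PostalCode, Qty, SupplierID}, {OrderID, SupplierID}, {PostalCode, Qty, SupplierID, WarehouseID}, {PostalCode, SupplierID, UnitPrice}. Prime attributes: {City, OrderID, PostalCode, Qty, SupplierID, UnitPrice, WarehouseID}.
Qty, WarehouseID -> UnitPrice: {Qty, WarehouseID}⁺ = {Qty, UnitPrice, WarehouseID}, which is not all of the attributes, so the left side is not a superkey — BCNF is violated.
Because {Category} is non-prime and the left side of City, SupplierID, UnitPrice -> Category is not a superkey, the relation is not in 3NF.
Since {City, Qty, SupplierID} ⊂ {City, PostalCode, Qty, SupplierID} and {City, Qty, SupplierID}⁺ ⊇ {Category} with {Category} non-prime, there is a partial dependency; 2NF fails.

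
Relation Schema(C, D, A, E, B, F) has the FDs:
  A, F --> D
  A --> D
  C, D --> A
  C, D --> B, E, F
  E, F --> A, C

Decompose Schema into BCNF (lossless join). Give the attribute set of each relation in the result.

Candidate keys of the original relation: {A, C}, {C, D}, {E, F}.
{A, B, C, D, E, F}: {A, F} determines {A, D, F} here but is not a superkey — split on A, F --> D, giving {A, D, F} and {A, B, C, E, F}.
{A, D, F}: {A} determines {A, D} here but is not a superkey — split on A --> D, giving {A, D} and {A, F}.
{A, D} has no BCNF violation.
{A, F} has no BCNF violation.
{A, B, C, E, F} has no BCNF violation.

{A, B, C, E, F}; {A, D}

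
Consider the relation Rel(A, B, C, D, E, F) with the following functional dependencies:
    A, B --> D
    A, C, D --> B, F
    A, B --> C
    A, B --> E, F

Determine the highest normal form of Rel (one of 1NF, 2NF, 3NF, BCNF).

Candidate keys: {A, B}, {A, C, D}. Prime attributes: {A, B, C, D}.
Every FD has a superkey on the left, so the relation is in BCNF.

BCNF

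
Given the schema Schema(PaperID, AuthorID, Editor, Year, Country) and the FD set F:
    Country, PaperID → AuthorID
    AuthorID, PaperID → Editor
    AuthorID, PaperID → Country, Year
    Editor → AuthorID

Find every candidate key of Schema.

{AuthorID, PaperID}, {Country, PaperID}, {Editor, PaperID}

Attributes never on any right-hand side: {PaperID} — every candidate key must contain it.
{AuthorID, PaperID}⁺ = {AuthorID, Country, Editor, PaperID, Year}, which is every attribute, so {AuthorID, PaperID} is a candidate key.
{Country, PaperID}⁺ = {AuthorID, Country, Editor, PaperID, Year}, which is every attribute, so {Country, PaperID} is a candidate key.
{Editor, PaperID}⁺ = {AuthorID, Country, Editor, PaperID, Year}, which is every attribute, so {Editor, PaperID} is a candidate key.
These are minimal and exhaustive — every other superkey contains one of them.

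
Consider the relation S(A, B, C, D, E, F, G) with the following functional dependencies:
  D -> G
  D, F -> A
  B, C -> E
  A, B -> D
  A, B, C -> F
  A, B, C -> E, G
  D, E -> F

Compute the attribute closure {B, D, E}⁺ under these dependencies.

{A, B, D, E, F, G}

Start with {B, D, E}.
D -> G applies; add {G} → now {B, D, E, G}.
D, E -> F applies; add {F} → now {B, D, E, F, G}.
D, F -> A applies; add {A} → now {A, B, D, E, F, G}.
No further FD applies.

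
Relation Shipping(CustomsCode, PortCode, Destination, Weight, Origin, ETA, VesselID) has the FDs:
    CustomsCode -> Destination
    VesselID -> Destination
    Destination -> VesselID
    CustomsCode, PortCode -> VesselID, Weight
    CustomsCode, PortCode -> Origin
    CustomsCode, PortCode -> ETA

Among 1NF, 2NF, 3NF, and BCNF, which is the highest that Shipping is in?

1NF

Candidate key: {CustomsCode, PortCode}. Prime attributes: {CustomsCode, PortCode}.
For CustomsCode -> Destination we have {CustomsCode}⁺ = {CustomsCode, Destination, VesselID}; {CustomsCode} is not a superkey, so BCNF fails.
CustomsCode -> Destination determines the non-prime attribute {Destination} from a non-superkey — 3NF is violated.
The proper key subset {CustomsCode} of {CustomsCode, PortCode} determines non-prime {Destination, VesselID}, so the relation is not even in 2NF.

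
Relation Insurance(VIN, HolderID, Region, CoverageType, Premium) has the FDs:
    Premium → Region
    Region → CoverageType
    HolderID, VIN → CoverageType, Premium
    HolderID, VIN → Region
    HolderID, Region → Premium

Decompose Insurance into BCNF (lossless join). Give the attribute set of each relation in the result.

Candidate key of the original relation: {HolderID, VIN}.
{CoverageType, HolderID, Premium, Region, VIN}: {Premium} determines {CoverageType, Premium, Region} here but is not a superkey — split on Premium → CoverageType, Region, giving {CoverageType, Premium, Region} and {HolderID, Premium, VIN}.
{CoverageType, Premium, Region}: {Region} determines {CoverageType, Region} here but is not a superkey — split on Region → CoverageType, giving {CoverageType, Region} and {Premium, Region}.
{CoverageType, Region} has no BCNF violation.
{Premium, Region} has no BCNF violation.
{HolderID, Premium, VIN} has no BCNF violation.

{CoverageType, Region}; {HolderID, Premium, VIN}; {Premium, Region}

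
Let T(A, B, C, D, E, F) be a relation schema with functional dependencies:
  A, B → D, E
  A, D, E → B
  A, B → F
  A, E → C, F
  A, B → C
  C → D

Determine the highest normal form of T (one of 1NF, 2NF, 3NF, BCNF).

2NF

Candidate keys: {A, B}, {A, E}. Prime attributes: {A, B, E}.
C → D breaks BCNF: {C}⁺ = {C, D}, so {C} is not a superkey.
C → D has non-prime {D} on the right and a non-superkey on the left, so 3NF fails.
No non-prime attribute depends on a proper subset of any candidate key, so 2NF holds.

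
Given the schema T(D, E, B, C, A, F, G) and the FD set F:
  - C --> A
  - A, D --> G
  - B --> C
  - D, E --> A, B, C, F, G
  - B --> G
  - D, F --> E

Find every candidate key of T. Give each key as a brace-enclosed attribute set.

{D, E}, {D, F}

Attributes never on any right-hand side: {D} — every candidate key must contain it.
{D, E} is a candidate key since {D, E}⁺ = {A, B, C, D, E, F, G} covers every attribute.
{D, F} is a candidate key since {D, F}⁺ = {A, B, C, D, E, F, G} covers every attribute.
These are minimal and exhaustive — every other superkey contains one of them.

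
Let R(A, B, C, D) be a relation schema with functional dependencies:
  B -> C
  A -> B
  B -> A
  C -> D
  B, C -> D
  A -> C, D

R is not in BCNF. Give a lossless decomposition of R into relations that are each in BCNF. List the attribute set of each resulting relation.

{A, B, C}; {C, D}

Candidate keys of the original relation: {A}, {B}.
Within {A, B, C, D}: {C}⁺ ∩ {A, B, C, D} = {C, D}, not the whole set, so C -> D violates BCNF; decompose into {C, D} and {A, B, C}.
{C, D}: every determinant is a superkey — BCNF.
{A, B, C}: every determinant is a superkey — BCNF.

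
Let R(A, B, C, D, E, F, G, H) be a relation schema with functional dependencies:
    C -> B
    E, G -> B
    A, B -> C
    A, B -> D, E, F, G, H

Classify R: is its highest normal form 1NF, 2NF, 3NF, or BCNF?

3NF

Candidate keys: {A, B}, {A, C}, {A, E, G}. Prime attributes: {A, B, C, E, G}.
C -> B: {C}⁺ = {B, C}, which is not all of the attributes, so the left side is not a superkey — BCNF is violated.
Its right-hand attributes {B} are all prime, as are those of every other non-superkey FD — the relation is in 3NF.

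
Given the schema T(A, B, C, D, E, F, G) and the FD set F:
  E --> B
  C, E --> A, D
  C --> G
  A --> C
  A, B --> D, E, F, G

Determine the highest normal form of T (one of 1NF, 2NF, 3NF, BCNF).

Candidate keys: {A, B}, {A, E}, {C, E}. Prime attributes: {A, B, C, E}.
E --> B: {E}⁺ = {B, E}, which is not all of the attributes, so the left side is not a superkey — BCNF is violated.
C --> G has non-prime {G} on the right and a non-superkey on the left, so 3NF fails.
The proper key subset {A} of {A, B} determines non-prime {G}, so the relation is not even in 2NF.

1NF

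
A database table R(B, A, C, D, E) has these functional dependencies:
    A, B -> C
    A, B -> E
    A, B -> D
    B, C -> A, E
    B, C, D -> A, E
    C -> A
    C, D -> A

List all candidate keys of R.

No FD produces {B}, so it must be in every candidate key.
{A, B} is a candidate key since {A, B}⁺ = {A, B, C, D, E} covers every attribute.
{B, C} is a candidate key since {B, C}⁺ = {A, B, C, D, E} covers every attribute.
No proper subset of any of these is a key, and no other minimal superkey exists.

{A, B}, {B, C}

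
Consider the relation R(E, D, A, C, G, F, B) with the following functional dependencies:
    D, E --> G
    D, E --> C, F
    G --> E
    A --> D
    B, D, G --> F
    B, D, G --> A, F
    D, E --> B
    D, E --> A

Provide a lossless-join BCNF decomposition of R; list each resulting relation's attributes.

Candidate keys of the original relation: {A, E}, {A, G}, {D, E}, {D, G}.
Within {A, B, C, D, E, F, G}: {G}⁺ ∩ {A, B, C, D, E, F, G} = {E, G}, not the whole set, so G --> E violates BCNF; decompose into {E, G} and {A, B, C, D, F, G}.
{E, G} is in BCNF.
Within {A, B, C, D, F, G}: {A}⁺ ∩ {A, B, C, D, F, G} = {A, D}, not the whole set, so A --> D violates BCNF; decompose into {A, D} and {A, B, C, F, G}.
{A, D} is in BCNF.
{A, B, C, F, G} is in BCNF.

{A, B, C, F, G}; {A, D}; {E, G}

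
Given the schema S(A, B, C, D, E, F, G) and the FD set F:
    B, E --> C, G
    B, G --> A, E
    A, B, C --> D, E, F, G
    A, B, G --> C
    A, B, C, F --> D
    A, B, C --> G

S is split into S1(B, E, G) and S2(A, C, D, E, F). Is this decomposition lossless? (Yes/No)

Common attributes: {E}; their closure is {E}.
The closure covers neither S1 nor S2 entirely; the join is not lossless.

No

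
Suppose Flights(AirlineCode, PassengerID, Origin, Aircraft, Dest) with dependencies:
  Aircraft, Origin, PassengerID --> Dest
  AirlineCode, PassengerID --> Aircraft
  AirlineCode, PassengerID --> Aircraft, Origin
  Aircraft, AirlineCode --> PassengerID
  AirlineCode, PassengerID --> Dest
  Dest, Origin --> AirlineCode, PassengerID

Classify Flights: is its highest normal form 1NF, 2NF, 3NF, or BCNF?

Candidate keys: {Aircraft, AirlineCode}, {Aircraft, Origin, PassengerID}, {AirlineCode, PassengerID}, {Dest, Origin}. Prime attributes: {Aircraft, AirlineCode, Dest, Origin, PassengerID}.
The left-hand side of every FD is a superkey, so BCNF is satisfied.

BCNF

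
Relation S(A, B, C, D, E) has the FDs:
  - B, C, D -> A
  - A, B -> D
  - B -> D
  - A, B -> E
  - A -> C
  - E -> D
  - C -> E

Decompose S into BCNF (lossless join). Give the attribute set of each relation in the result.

{A, B}; {A, C}; {B, D}; {C, E}

Candidate keys of the original relation: {A, B}, {B, C}.
Within {A, B, C, D, E}: {B}⁺ ∩ {A, B, C, D, E} = {B, D}, not the whole set, so B -> D violates BCNF; decompose into {B, D} and {A, B, C, E}.
{B, D} is in BCNF.
Within {A, B, C, E}: {A}⁺ ∩ {A, B, C, E} = {A, C, E}, not the whole set, so A -> C, E violates BCNF; decompose into {A, C, E} and {A, B}.
Within {A, C, E}: {C}⁺ ∩ {A, C, E} = {C, E}, not the whole set, so C -> E violates BCNF; decompose into {C, E} and {A, C}.
{C, E} is in BCNF.
{A, C} is in BCNF.
{A, B} is in BCNF.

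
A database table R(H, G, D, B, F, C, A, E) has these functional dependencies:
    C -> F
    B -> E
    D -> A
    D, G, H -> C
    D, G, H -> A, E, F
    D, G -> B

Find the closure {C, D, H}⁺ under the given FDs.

Start with {C, D, H}.
C -> F applies; add {F} → now {C, D, F, H}.
D -> A applies; add {A} → now {A, C, D, F, H}.
No further FD applies.

{A, C, D, F, H}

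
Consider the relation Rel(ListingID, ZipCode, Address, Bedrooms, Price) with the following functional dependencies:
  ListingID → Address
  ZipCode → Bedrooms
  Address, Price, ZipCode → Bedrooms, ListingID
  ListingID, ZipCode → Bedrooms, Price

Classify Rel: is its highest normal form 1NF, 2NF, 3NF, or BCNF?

1NF

Candidate keys: {Address, Price, ZipCode}, {ListingID, ZipCode}. Prime attributes: {Address, ListingID, Price, ZipCode}.
ListingID → Address breaks BCNF: {ListingID}⁺ = {Address, ListingID}, so {ListingID} is not a superkey.
ZipCode → Bedrooms determines the non-prime attribute {Bedrooms} from a non-superkey — 3NF is violated.
Since {ZipCode} ⊂ {ListingID, ZipCode} and {ZipCode}⁺ ⊇ {Bedrooms} with {Bedrooms} non-prime, there is a partial dependency; 2NF fails.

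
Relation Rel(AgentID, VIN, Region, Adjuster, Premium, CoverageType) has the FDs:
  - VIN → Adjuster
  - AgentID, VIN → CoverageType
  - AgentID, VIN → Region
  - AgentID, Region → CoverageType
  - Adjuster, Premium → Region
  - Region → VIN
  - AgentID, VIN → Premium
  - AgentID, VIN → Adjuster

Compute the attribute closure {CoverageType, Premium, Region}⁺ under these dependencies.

{Adjuster, CoverageType, Premium, Region, VIN}

Start with {CoverageType, Premium, Region}.
Region → VIN applies; add {VIN} → now {CoverageType, Premium, Region, VIN}.
VIN → Adjuster applies; add {Adjuster} → now {Adjuster, CoverageType, Premium, Region, VIN}.
No further FD applies.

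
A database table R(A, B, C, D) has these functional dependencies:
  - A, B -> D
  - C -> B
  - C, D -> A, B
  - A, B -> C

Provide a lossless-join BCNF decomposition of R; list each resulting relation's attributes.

Candidate keys of the original relation: {A, B}, {A, C}, {C, D}.
{A, B, C, D}: {C} determines {B, C} here but is not a superkey — split on C -> B, giving {B, C} and {A, C, D}.
{B, C} has no BCNF violation.
{A, C, D} has no BCNF violation.

{A, C, D}; {B, C}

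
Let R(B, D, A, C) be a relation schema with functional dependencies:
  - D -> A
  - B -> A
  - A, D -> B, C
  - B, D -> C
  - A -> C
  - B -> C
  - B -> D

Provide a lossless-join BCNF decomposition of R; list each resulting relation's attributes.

Candidate keys of the original relation: {B}, {D}.
{A, B, C, D}: {A} determines {A, C} here but is not a superkey — split on A -> C, giving {A, C} and {A, B, D}.
{A, C}: every determinant is a superkey — BCNF.
{A, B, D}: every determinant is a superkey — BCNF.

{A, B, D}; {A, C}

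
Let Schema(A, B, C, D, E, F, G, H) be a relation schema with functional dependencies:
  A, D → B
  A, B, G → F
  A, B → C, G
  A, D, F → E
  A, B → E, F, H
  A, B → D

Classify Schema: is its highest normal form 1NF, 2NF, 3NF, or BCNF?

Candidate keys: {A, B}, {A, D}. Prime attributes: {A, B, D}.
The left-hand side of every FD is a superkey, so BCNF is satisfied.

BCNF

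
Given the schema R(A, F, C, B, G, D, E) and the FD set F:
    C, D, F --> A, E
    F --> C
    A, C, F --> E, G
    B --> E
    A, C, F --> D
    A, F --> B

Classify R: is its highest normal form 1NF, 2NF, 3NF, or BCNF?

Candidate keys: {A, F}, {D, F}. Prime attributes: {A, D, F}.
For F --> C we have {F}⁺ = {C, F}; {F} is not a superkey, so BCNF fails.
Because {C} is non-prime and the left side of F --> C is not a superkey, the relation is not in 3NF.
The proper key subset {F} of {A, F} determines non-prime {C}, so the relation is not even in 2NF.

1NF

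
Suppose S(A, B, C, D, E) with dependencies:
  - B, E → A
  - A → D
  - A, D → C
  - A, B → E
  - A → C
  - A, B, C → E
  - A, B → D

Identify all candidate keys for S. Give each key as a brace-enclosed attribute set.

No FD produces {B}, so it must be in every candidate key.
{A, B}⁺ = {A, B, C, D, E}, which is every attribute, so {A, B} is a candidate key.
{B, E}⁺ = {A, B, C, D, E}, which is every attribute, so {B, E} is a candidate key.
Any other superkey properly contains one of these, so there are no further candidate keys.

{A, B}, {B, E}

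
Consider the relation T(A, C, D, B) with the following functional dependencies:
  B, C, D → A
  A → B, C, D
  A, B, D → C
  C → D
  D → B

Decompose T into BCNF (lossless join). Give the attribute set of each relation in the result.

Candidate keys of the original relation: {A}, {C}.
Within {A, B, C, D}: {D}⁺ ∩ {A, B, C, D} = {B, D}, not the whole set, so D → B violates BCNF; decompose into {B, D} and {A, C, D}.
{B, D} has no BCNF violation.
{A, C, D} has no BCNF violation.

{A, C, D}; {B, D}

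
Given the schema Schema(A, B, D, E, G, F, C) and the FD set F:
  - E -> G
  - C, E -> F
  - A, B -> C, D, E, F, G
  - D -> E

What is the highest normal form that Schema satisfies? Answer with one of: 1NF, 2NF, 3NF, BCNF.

2NF

Candidate key: {A, B}. Prime attributes: {A, B}.
E -> G breaks BCNF: {E}⁺ = {E, G}, so {E} is not a superkey.
E -> G has non-prime {G} on the right and a non-superkey on the left, so 3NF fails.
No proper subset of a key has a non-prime attribute in its closure, so there is no partial dependency; 2NF holds.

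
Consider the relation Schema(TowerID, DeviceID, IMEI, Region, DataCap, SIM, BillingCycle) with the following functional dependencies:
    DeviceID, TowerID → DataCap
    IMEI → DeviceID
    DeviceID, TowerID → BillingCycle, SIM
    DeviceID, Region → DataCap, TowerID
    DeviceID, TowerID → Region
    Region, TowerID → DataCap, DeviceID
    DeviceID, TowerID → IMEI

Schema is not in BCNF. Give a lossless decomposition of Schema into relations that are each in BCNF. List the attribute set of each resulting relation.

{BillingCycle, DataCap, IMEI, Region, SIM, TowerID}; {DeviceID, IMEI}

Candidate keys of the original relation: {DeviceID, Region}, {DeviceID, TowerID}, {IMEI, Region}, {IMEI, TowerID}, {Region, TowerID}.
{BillingCycle, DataCap, DeviceID, IMEI, Region, SIM, TowerID}: {IMEI} determines {DeviceID, IMEI} here but is not a superkey — split on IMEI → DeviceID, giving {DeviceID, IMEI} and {BillingCycle, DataCap, IMEI, Region, SIM, TowerID}.
{DeviceID, IMEI} has no BCNF violation.
{BillingCycle, DataCap, IMEI, Region, SIM, TowerID} has no BCNF violation.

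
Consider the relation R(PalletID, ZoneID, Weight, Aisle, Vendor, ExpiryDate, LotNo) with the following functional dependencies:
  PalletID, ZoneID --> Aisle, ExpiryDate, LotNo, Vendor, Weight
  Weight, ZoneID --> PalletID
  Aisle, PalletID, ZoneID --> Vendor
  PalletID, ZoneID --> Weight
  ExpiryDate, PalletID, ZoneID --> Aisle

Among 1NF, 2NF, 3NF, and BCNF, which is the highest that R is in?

Candidate keys: {PalletID, ZoneID}, {Weight, ZoneID}. Prime attributes: {PalletID, Weight, ZoneID}.
Each dependency's left side is a superkey — BCNF holds.

BCNF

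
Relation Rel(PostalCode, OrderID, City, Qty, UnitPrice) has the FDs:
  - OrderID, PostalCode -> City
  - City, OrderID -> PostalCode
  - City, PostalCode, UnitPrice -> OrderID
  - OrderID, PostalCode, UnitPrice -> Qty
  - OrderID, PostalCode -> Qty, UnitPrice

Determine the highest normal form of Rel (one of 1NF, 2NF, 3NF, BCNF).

BCNF

Candidate keys: {City, OrderID}, {City, PostalCode, UnitPrice}, {OrderID, PostalCode}. Prime attributes: {City, OrderID, PostalCode, UnitPrice}.
The left-hand side of every FD is a superkey, so BCNF is satisfied.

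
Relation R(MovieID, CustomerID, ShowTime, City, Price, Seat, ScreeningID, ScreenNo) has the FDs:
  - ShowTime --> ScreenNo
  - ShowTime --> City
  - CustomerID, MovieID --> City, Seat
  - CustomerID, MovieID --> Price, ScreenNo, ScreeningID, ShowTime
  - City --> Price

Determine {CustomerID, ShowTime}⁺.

Start with {CustomerID, ShowTime}.
ShowTime --> ScreenNo applies; add {ScreenNo} → now {CustomerID, ScreenNo, ShowTime}.
ShowTime --> City applies; add {City} → now {City, CustomerID, ScreenNo, ShowTime}.
City --> Price applies; add {Price} → now {City, CustomerID, Price, ScreenNo, ShowTime}.
No further FD applies.

{City, CustomerID, Price, ScreenNo, ShowTime}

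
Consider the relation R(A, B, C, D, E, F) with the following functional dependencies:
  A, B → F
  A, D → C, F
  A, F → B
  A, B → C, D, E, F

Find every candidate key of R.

No FD produces {A}, so it must be in every candidate key.
{A, B} is a candidate key since {A, B}⁺ = {A, B, C, D, E, F} covers every attribute.
{A, D} is a candidate key since {A, D}⁺ = {A, B, C, D, E, F} covers every attribute.
{A, F} is a candidate key since {A, F}⁺ = {A, B, C, D, E, F} covers every attribute.
Any other superkey properly contains one of these, so there are no further candidate keys.

{A, B}, {A, D}, {A, F}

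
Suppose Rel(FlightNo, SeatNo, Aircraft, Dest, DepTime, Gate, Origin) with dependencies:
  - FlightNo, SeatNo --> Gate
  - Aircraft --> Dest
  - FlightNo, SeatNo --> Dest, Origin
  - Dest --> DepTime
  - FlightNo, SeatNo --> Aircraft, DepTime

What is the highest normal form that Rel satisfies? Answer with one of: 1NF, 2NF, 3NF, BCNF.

2NF

Candidate key: {FlightNo, SeatNo}. Prime attributes: {FlightNo, SeatNo}.
For Aircraft --> Dest we have {Aircraft}⁺ = {Aircraft, DepTime, Dest}; {Aircraft} is not a superkey, so BCNF fails.
Aircraft --> Dest determines the non-prime attribute {Dest} from a non-superkey — 3NF is violated.
No proper subset of a key has a non-prime attribute in its closure, so there is no partial dependency; 2NF holds.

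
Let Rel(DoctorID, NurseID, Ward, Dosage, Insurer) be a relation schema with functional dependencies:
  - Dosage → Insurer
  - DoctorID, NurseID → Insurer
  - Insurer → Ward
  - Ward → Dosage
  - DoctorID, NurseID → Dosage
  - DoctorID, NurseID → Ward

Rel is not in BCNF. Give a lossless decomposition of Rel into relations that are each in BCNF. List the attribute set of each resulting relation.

{DoctorID, Dosage, NurseID}; {Dosage, Insurer, Ward}

Candidate key of the original relation: {DoctorID, NurseID}.
In {DoctorID, Dosage, Insurer, NurseID, Ward}, {Dosage} is not a superkey ({Dosage}⁺ restricted to this set is {Dosage, Insurer, Ward}), so split on Dosage → Insurer, Ward into {Dosage, Insurer, Ward} and {DoctorID, Dosage, NurseID}.
{Dosage, Insurer, Ward} is in BCNF.
{DoctorID, Dosage, NurseID} is in BCNF.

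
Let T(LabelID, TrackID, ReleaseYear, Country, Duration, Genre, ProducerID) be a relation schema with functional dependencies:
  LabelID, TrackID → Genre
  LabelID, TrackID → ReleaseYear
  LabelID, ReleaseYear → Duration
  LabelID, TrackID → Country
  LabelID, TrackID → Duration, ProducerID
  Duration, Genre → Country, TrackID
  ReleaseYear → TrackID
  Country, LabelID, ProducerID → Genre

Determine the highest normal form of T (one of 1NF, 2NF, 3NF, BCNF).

Candidate keys: {Country, Duration, LabelID, ProducerID}, {Duration, Genre, LabelID}, {LabelID, ReleaseYear}, {LabelID, TrackID}. Prime attributes: {Country, Duration, Genre, LabelID, ProducerID, ReleaseYear, TrackID}.
For Duration, Genre → Country, TrackID we have {Duration, Genre}⁺ = {Country, Duration, Genre, TrackID}; {Duration, Genre} is not a superkey, so BCNF fails.
But every attribute on its right side ({Country, TrackID}) is prime, and the same holds for every other non-superkey FD, so 3NF still holds.

3NF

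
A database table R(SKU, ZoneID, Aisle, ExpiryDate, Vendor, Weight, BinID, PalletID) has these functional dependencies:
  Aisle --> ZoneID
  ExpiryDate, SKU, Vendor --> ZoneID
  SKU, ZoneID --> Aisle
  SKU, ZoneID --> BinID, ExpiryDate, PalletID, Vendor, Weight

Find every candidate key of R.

{Aisle, SKU}, {ExpiryDate, SKU, Vendor}, {SKU, ZoneID}

No FD produces {SKU}, so it must be in every candidate key.
{Aisle, SKU} is a candidate key since {Aisle, SKU}⁺ = {Aisle, BinID, ExpiryDate, PalletID, SKU, Vendor, Weight, ZoneID} covers every attribute.
{SKU, ZoneID} is a candidate key since {SKU, ZoneID}⁺ = {Aisle, BinID, ExpiryDate, PalletID, SKU, Vendor, Weight, ZoneID} covers every attribute.
{ExpiryDate, SKU, Vendor} is a candidate key since {ExpiryDate, SKU, Vendor}⁺ = {Aisle, BinID, ExpiryDate, PalletID, SKU, Vendor, Weight, ZoneID} covers every attribute.
These are minimal and exhaustive — every other superkey contains one of them.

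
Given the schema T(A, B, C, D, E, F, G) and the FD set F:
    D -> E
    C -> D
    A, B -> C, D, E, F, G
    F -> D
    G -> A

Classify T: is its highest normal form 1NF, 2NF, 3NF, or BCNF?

Candidate keys: {A, B}, {B, G}. Prime attributes: {A, B, G}.
D -> E breaks BCNF: {D}⁺ = {D, E}, so {D} is not a superkey.
D -> E determines the non-prime attribute {E} from a non-superkey — 3NF is violated.
Checking every proper subset of each key, none determines a non-prime attribute — 2NF is satisfied.

2NF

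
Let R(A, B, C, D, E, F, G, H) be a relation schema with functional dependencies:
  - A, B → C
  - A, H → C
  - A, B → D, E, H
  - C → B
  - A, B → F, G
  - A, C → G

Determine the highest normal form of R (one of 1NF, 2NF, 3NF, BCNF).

3NF

Candidate keys: {A, B}, {A, C}, {A, H}. Prime attributes: {A, B, C, H}.
C → B: {C}⁺ = {B, C}, which is not all of the attributes, so the left side is not a superkey — BCNF is violated.
Its right-hand attributes {B} are all prime, as are those of every other non-superkey FD — the relation is in 3NF.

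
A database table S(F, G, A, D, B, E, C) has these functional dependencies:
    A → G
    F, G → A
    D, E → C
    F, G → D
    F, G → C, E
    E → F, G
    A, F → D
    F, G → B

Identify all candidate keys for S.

{A, F}, {E}, {F, G}

{E}⁺ = {A, B, C, D, E, F, G} — all of the relation — so {E} is a candidate key.
{A, F}⁺ = {A, B, C, D, E, F, G} — all of the relation — so {A, F} is a candidate key.
{F, G}⁺ = {A, B, C, D, E, F, G} — all of the relation — so {F, G} is a candidate key.
Any other superkey properly contains one of these, so there are no further candidate keys.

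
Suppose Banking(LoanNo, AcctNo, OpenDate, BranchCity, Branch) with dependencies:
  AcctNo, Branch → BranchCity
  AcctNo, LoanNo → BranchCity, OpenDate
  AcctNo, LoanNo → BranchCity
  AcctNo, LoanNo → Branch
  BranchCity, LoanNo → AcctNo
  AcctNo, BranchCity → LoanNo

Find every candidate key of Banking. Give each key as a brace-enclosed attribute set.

{AcctNo, Branch}, {AcctNo, BranchCity}, {AcctNo, LoanNo}, {BranchCity, LoanNo}

Closure of {AcctNo, Branch} is {AcctNo, Branch, BranchCity, LoanNo, OpenDate}, the whole schema; {AcctNo, Branch} is a candidate key.
Closure of {AcctNo, BranchCity} is {AcctNo, Branch, BranchCity, LoanNo, OpenDate}, the whole schema; {AcctNo, BranchCity} is a candidate key.
Closure of {AcctNo, LoanNo} is {AcctNo, Branch, BranchCity, LoanNo, OpenDate}, the whole schema; {AcctNo, LoanNo} is a candidate key.
Closure of {BranchCity, LoanNo} is {AcctNo, Branch, BranchCity, LoanNo, OpenDate}, the whole schema; {BranchCity, LoanNo} is a candidate key.
Any other superkey properly contains one of these, so there are no further candidate keys.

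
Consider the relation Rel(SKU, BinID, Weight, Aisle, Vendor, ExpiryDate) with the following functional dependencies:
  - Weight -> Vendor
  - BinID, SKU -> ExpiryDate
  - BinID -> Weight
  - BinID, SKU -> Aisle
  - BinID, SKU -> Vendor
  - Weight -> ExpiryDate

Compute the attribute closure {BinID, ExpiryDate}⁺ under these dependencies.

Start with {BinID, ExpiryDate}.
BinID -> Weight applies; add {Weight} → now {BinID, ExpiryDate, Weight}.
Weight -> Vendor applies; add {Vendor} → now {BinID, ExpiryDate, Vendor, Weight}.
No further FD applies.

{BinID, ExpiryDate, Vendor, Weight}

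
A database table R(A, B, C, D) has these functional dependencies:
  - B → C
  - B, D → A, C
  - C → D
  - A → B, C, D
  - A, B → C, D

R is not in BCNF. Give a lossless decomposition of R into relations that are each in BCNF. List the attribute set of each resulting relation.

Candidate keys of the original relation: {A}, {B}.
In {A, B, C, D}, {C} is not a superkey ({C}⁺ restricted to this set is {C, D}), so split on C → D into {C, D} and {A, B, C}.
{C, D} is in BCNF.
{A, B, C} is in BCNF.

{A, B, C}; {C, D}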